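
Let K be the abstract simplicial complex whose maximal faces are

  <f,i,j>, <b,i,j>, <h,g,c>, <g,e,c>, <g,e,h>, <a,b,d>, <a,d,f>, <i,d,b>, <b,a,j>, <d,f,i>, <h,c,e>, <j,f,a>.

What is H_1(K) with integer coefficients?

H_1 ≅ 0.

K has 10 vertices, 18 edges, 12 triangles.
rank ∂_1 = 8, rank ∂_2 = 10 ⇒ b_1 = 18 − 8 − 10 = 0; all invariant factors of ∂_2 are 1 so no torsion. So H_1 ≅ 0.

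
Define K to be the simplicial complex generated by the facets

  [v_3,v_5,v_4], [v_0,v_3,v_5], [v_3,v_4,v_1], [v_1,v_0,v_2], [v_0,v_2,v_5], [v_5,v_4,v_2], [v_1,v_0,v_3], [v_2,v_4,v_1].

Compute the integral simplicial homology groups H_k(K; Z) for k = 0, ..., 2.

Order the vertices as v_0 < v_1 < v_2 < v_3 < v_4 < v_5. Listing each simplex with vertices in this order, K has dimension 2 with simplices:

  0-simplices (6): [v_0], [v_1], [v_2], [v_3], [v_4], [v_5]
  1-simplices (12): [v_0,v_1], [v_0,v_2], [v_0,v_3], [v_0,v_5], [v_1,v_2], [v_1,v_3], [v_1,v_4], [v_2,v_4], [v_2,v_5], [v_3,v_4], [v_3,v_5], [v_4,v_5]
  2-simplices (8): [v_0,v_1,v_2], [v_0,v_1,v_3], [v_0,v_2,v_5], [v_0,v_3,v_5], [v_1,v_2,v_4], [v_1,v_3,v_4], [v_2,v_4,v_5], [v_3,v_4,v_5]

so the chain groups are C_0 ≅ Z^6, C_1 ≅ Z^12, C_2 ≅ Z^8.

Boundary ∂_1: C_1 → C_0 is given by ∂[p,q] = [q] − [p].
As a 6×12 matrix over Z this has rank 5, with invariant factors (1,1,1,1,1).

Boundary ∂_2: C_2 → C_1 sends each 2-simplex [p,q,r] to [q,r] − [p,r] + [p,q]. For instance
  ∂[v_2,v_4,v_5] = [v_4,v_5] − [v_2,v_5] + [v_2,v_4],
  ∂[v_0,v_2,v_5] = [v_2,v_5] − [v_0,v_5] + [v_0,v_2].
This gives a 12×8 integer matrix of rank 7; reducing to Smith normal form yields diagonal entries (1,1,1,1,1,1,1).

Computing H_k = (kernel of ∂_k) / (image of ∂_{k+1}):

  H_0: rank C_0 − rank ∂_1 = 6 − 5 = 1, and the invariant factors of ∂_1 are all 1, so H_0 = Z.
  H_1: rank ker ∂_1 − rank ∂_2 = (12 − 5) − 7 = 0, and the invariant factors of ∂_2 are all 1, so H_1 = 0.
  H_2: rank ker ∂_2 − rank ∂_3 = (8 − 7) − 0 = 1, and there is no ∂_3, so H_2 = Z.

(K is a triangulation of the 2-sphere S^2.)

H_0 = Z,  H_1 = 0,  H_2 = Z.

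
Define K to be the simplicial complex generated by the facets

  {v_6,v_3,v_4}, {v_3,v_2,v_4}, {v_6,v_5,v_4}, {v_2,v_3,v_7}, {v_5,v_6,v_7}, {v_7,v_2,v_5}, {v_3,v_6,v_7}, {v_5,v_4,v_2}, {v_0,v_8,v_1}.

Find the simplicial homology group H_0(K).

H_0 ≅ Z^2.

We work with the vertex ordering v_0 < v_1 < v_2 < v_3 < v_4 < v_5 < v_6 < v_7 < v_8. The simplices of K, each written with vertices in increasing order, are:

  0-simplices (9): [v_0], [v_1], [v_2], [v_3], [v_4], [v_5], [v_6], [v_7], [v_8]
  1-simplices (15): (15 of them)
  2-simplices (9): [v_0,v_1,v_8], [v_2,v_3,v_4], [v_2,v_3,v_7], [v_2,v_4,v_5], [v_2,v_5,v_7], [v_3,v_4,v_6], [v_3,v_6,v_7], [v_4,v_5,v_6], [v_5,v_6,v_7]

giving chain groups C_0 ≅ Z^9, C_1 ≅ Z^15, C_2 ≅ Z^9.

The boundary map ∂_1: C_1 → C_0 maps an edge to its endpoints' difference, ∂[p,q] = q − p. For instance
  ∂[v_6,v_7] = [v_7] − [v_6].
The resulting 9×15 matrix has rank 7, and its Smith normal form has invariant factors (1,1,1,1,1,1,1).

The boundary map ∂_2: C_2 → C_1 sends each 2-simplex [p,q,r] to [q,r] − [p,r] + [p,q]. For instance
  ∂[v_4,v_5,v_6] = [v_5,v_6] − [v_4,v_6] + [v_4,v_5],
  ∂[v_0,v_1,v_8] = [v_1,v_8] − [v_0,v_8] + [v_0,v_1].
The 15×9 boundary matrix has rank 8 and Smith normal form diag(1,1,1,1,1,1,1,1).

Computing H_k = (kernel of ∂_k) / (image of ∂_{k+1}):

  H_0: rank C_0 − rank ∂_1 = 9 − 7 = 2, and the invariant factors of ∂_1 are all 1, so H_0 ≅ Z^2.

(K is a triangulation of the disjoint union of the 2-sphere S^2 and the 2-simplex.)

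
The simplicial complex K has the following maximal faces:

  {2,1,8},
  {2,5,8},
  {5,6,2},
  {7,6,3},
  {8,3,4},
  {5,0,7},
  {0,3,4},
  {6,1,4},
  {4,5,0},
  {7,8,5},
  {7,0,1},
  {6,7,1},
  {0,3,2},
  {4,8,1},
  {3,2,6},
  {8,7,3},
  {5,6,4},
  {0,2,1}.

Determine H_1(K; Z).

H_1 ≅ Z^2.

K has 9 vertices, 27 edges, 18 triangles.
rank ∂_1 = 8, rank ∂_2 = 17 ⇒ b_1 = 27 − 8 − 17 = 2; all invariant factors of ∂_2 are 1 so no torsion. So H_1 = Z^2.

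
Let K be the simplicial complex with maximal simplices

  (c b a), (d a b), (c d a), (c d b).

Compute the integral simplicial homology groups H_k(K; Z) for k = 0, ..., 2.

H_0 = Z,  H_1 = 0,  H_2 = Z.

Fix the vertex order a < b < c < d and write every simplex with vertices in increasing order. Then dim K = 2 and the simplices of K are:

  0-simplices (4): a, b, c, d
  1-simplices (6): ab, ac, ad, bc, bd, cd
  2-simplices (4): abc, abd, acd, bcd

so the chain groups are C_0 ≅ Z^4, C_1 ≅ Z^6, C_2 ≅ Z^4.

∂_1: C_1 → C_0 is given by ∂[p,q] = [q] − [p].
The 4×6 boundary matrix has rank 3 and Smith normal form diag(1,1,1).

∂_2: C_2 → C_1 maps a triangle to the signed sum of its edges. For instance
  ∂bcd = cd − bd + bc,
  ∂abd = bd − ad + ab.
As a 6×4 matrix over Z this has rank 3, with invariant factors (1,1,1).

Reading off H_k = ker ∂_k / im ∂_{k+1}:

  H_0: rank C_0 − rank ∂_1 = 4 − 3 = 1, and the invariant factors of ∂_1 are all 1, so H_0 ≅ Z.
  H_1: rank ker ∂_1 − rank ∂_2 = (6 − 3) − 3 = 0, and the invariant factors of ∂_2 are all 1, so H_1 ≅ 0.
  H_2: rank ker ∂_2 − rank ∂_3 = (4 − 3) − 0 = 1, and there is no ∂_3, so H_2 ≅ Z.

As a check, the Euler characteristic is 4 − 6 + 4 = 2, which agrees with 1 − 0 + 1 = 2.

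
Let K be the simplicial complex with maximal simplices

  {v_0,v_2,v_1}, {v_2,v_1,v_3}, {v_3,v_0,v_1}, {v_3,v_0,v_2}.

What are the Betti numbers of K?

b_0 = 1, b_1 = 0, b_2 = 1.

Order the vertices as v_0 < v_1 < v_2 < v_3. Listing each simplex with vertices in this order, K has dimension 2 with simplices:

  0-simplices (4): [v_0], [v_1], [v_2], [v_3]
  1-simplices (6): [v_0,v_1], [v_0,v_2], [v_0,v_3], [v_1,v_2], [v_1,v_3], [v_2,v_3]
  2-simplices (4): [v_0,v_1,v_2], [v_0,v_1,v_3], [v_0,v_2,v_3], [v_1,v_2,v_3]

Hence C_0 ≅ Z^4, C_1 ≅ Z^6, C_2 ≅ Z^4.

Boundary ∂_1: C_1 → C_0 maps an edge to its endpoints' difference, ∂[p,q] = q − p. For instance
  ∂[v_1,v_3] = [v_3] − [v_1].
This gives a 4×6 integer matrix of rank 3; reducing to Smith normal form yields diagonal entries (1,1,1).

∂_2: C_2 → C_1 sends each 2-simplex [p,q,r] to [q,r] − [p,r] + [p,q]. For instance
  ∂[v_1,v_2,v_3] = [v_2,v_3] − [v_1,v_3] + [v_1,v_2],
  ∂[v_0,v_1,v_3] = [v_1,v_3] − [v_0,v_3] + [v_0,v_1].
The resulting 6×4 matrix has rank 3, and its Smith normal form has invariant factors (1,1,1).

Reading off H_k = ker ∂_k / im ∂_{k+1}:

  H_0: rank C_0 − rank ∂_1 = 4 − 3 = 1, and the invariant factors of ∂_1 are all 1, so H_0 ≅ Z.
  H_1: rank ker ∂_1 − rank ∂_2 = (6 − 3) − 3 = 0, and the invariant factors of ∂_2 are all 1, so H_1 ≅ 0.
  H_2: rank ker ∂_2 − rank ∂_3 = (4 − 3) − 0 = 1, and there is no ∂_3, so H_2 ≅ Z.

(K is a triangulation of the 2-sphere S^2.)

Hence the Betti numbers are b_0 = 1, b_1 = 0, b_2 = 1.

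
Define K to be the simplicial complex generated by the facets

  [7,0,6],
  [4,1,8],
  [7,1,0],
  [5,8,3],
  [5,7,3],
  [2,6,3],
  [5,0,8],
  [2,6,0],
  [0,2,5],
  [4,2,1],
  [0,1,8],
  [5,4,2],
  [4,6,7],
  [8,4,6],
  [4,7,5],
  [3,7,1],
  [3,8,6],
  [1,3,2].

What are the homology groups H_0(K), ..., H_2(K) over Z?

H_0 ≅ Z,  H_1 ≅ Z^2,  H_2 ≅ Z.

Order the vertices as 0 < 1 < 2 < 3 < 4 < 5 < 6 < 7 < 8. Listing each simplex with vertices in this order, K has dimension 2 with simplices:

  0-simplices (9): [0], [1], [2], [3], [4], [5], [6], [7], [8]
  1-simplices (27): (27 of them)
  2-simplices (18): [0,1,7], [0,1,8], [0,2,5], [0,2,6], [0,5,8], [0,6,7], [1,2,3], [1,2,4], [1,3,7], [1,4,8], [2,3,6], [2,4,5], [3,5,7], [3,5,8], [3,6,8], [4,5,7], [4,6,7], [4,6,8]

giving chain groups C_0 ≅ Z^9, C_1 ≅ Z^27, C_2 ≅ Z^18.

∂_1: C_1 → C_0 is given by ∂[p,q] = [q] − [p].
The resulting 9×27 matrix has rank 8, and its Smith normal form has invariant factors (1,1,1,1,1,1,1,1).

The boundary map ∂_2: C_2 → C_1 sends each 2-simplex [p,q,r] to [q,r] − [p,r] + [p,q]. For instance
  ∂[4,6,8] = [6,8] − [4,8] + [4,6],
  ∂[0,2,6] = [2,6] − [0,6] + [0,2].
The resulting 27×18 matrix has rank 17, and its Smith normal form has invariant factors (1,1,1,1,1,1,1,1,1,1,1,1,1,1,1,1,1).

Reading off H_k = ker ∂_k / im ∂_{k+1}:

  H_0: rank C_0 − rank ∂_1 = 9 − 8 = 1, and the invariant factors of ∂_1 are all 1, so H_0 = Z.
  H_1: rank ker ∂_1 − rank ∂_2 = (27 − 8) − 17 = 2, and the invariant factors of ∂_2 are all 1, so H_1 = Z^2.
  H_2: rank ker ∂_2 − rank ∂_3 = (18 − 17) − 0 = 1, and there is no ∂_3, so H_2 = Z.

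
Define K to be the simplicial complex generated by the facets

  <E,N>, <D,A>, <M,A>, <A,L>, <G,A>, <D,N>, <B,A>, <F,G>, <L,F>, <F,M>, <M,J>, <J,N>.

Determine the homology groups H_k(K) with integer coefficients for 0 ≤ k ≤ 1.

H_0 ≅ Z,  H_1 ≅ Z^3.

We work with the vertex ordering A < B < D < E < F < G < J < L < M < N. The simplices of K, each written with vertices in increasing order, are:

  0-simplices (10): A, B, D, E, F, G, J, L, M, N
  1-simplices (12): AB, AD, AG, AL, AM, DN, EN, FG, FL, FM, JM, JN

giving chain groups C_0 ≅ Z^10, C_1 ≅ Z^12.

The boundary map ∂_1: C_1 → C_0 is given by ∂[p,q] = [q] − [p]. For instance
  ∂EN = N − E.
As a 10×12 matrix over Z this has rank 9, with invariant factors (1,1,1,1,1,1,1,1,1).

From H_k ≅ ker(∂_k) / im(∂_{k+1}) we obtain:

  H_0: rank C_0 − rank ∂_1 = 10 − 9 = 1, and the invariant factors of ∂_1 are all 1, so H_0 ≅ Z.
  H_1: rank ker ∂_1 − rank ∂_2 = (12 − 9) − 0 = 3, and there is no ∂_2, so H_1 ≅ Z^3.

As a check, the Euler characteristic is 10 − 12 = -2, which agrees with 1 − 3 = -2.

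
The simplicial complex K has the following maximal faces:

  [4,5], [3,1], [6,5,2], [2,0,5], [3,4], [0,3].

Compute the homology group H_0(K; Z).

We work with the vertex ordering 0 < 1 < 2 < 3 < 4 < 5 < 6. The simplices of K, each written with vertices in increasing order, are:

  0-simplices (7): [0], [1], [2], [3], [4], [5], [6]
  1-simplices (9): [0,2], [0,3], [0,5], [1,3], [2,5], [2,6], [3,4], [4,5], [5,6]
  2-simplices (2): [0,2,5], [2,5,6]

Hence C_0 ≅ Z^7, C_1 ≅ Z^9, C_2 ≅ Z^2.

∂_1: C_1 → C_0 maps an edge to its endpoints' difference, ∂[p,q] = q − p. For instance
  ∂[3,4] = [4] − [3].
The resulting 7×9 matrix has rank 6, and its Smith normal form has invariant factors (1,1,1,1,1,1).

Boundary ∂_2: C_2 → C_1 sends each 2-simplex [p,q,r] to [q,r] − [p,r] + [p,q]. For instance
  ∂[2,5,6] = [5,6] − [2,6] + [2,5],
  ∂[0,2,5] = [2,5] − [0,5] + [0,2].
The 9×2 boundary matrix has rank 2 and Smith normal form diag(1,1).

From H_k ≅ ker(∂_k) / im(∂_{k+1}) we obtain:

  H_0: rank C_0 − rank ∂_1 = 7 − 6 = 1, and the invariant factors of ∂_1 are all 1, so H_0 ≅ Z.

H_0 ≅ Z.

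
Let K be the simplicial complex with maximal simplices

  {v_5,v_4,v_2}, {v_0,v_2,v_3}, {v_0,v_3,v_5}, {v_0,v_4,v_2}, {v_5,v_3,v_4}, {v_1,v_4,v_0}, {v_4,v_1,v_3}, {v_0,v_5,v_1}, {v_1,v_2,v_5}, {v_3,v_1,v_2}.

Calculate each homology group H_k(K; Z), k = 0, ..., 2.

H_0 ≅ Z,  H_1 ≅ Z/2,  H_2 = 0.

Take the total order v_0 < v_1 < v_2 < v_3 < v_4 < v_5 on the vertex set. Then K (dimension 2) consists of the simplices:

  0-simplices (6): [v_0], [v_1], [v_2], [v_3], [v_4], [v_5]
  1-simplices (15): (15 of them)
  2-simplices (10): [v_0,v_1,v_4], [v_0,v_1,v_5], [v_0,v_2,v_3], [v_0,v_2,v_4], [v_0,v_3,v_5], [v_1,v_2,v_3], [v_1,v_2,v_5], [v_1,v_3,v_4], [v_2,v_4,v_5], [v_3,v_4,v_5]

giving chain groups C_0 ≅ Z^6, C_1 ≅ Z^15, C_2 ≅ Z^10.

∂_1: C_1 → C_0 sends each edge [p,q] (with p < q) to q − p. For instance
  ∂[v_4,v_5] = [v_5] − [v_4].
The 6×15 boundary matrix has rank 5 and Smith normal form diag(1,1,1,1,1).

Boundary ∂_2: C_2 → C_1 acts by ∂[p,q,r] = [q,r] − [p,r] + [p,q]. For instance
  ∂[v_1,v_2,v_5] = [v_2,v_5] − [v_1,v_5] + [v_1,v_2],
  ∂[v_0,v_2,v_3] = [v_2,v_3] − [v_0,v_3] + [v_0,v_2].
The 15×10 boundary matrix has rank 10 and Smith normal form diag(1,1,1,1,1,1,1,1,1,2).

Computing H_k = (kernel of ∂_k) / (image of ∂_{k+1}):

  H_0: rank C_0 − rank ∂_1 = 6 − 5 = 1, and the invariant factors of ∂_1 are all 1, so H_0 ≅ Z.
  H_1: rank ker ∂_1 − rank ∂_2 = (15 − 5) − 10 = 0, and ∂_2 has invariant factor 2 > 1, so H_1 ≅ Z/2.
  H_2: rank ker ∂_2 − rank ∂_3 = (10 − 10) − 0 = 0, and there is no ∂_3, so H_2 ≅ 0.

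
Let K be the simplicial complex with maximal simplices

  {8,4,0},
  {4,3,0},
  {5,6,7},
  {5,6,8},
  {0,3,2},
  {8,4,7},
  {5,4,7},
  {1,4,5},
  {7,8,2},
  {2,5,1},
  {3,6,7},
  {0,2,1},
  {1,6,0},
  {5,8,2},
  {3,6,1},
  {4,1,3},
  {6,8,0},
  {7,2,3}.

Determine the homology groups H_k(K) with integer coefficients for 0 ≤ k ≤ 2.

H_0 = Z,  H_1 = Z ⊕ Z/2,  H_2 = 0.

Fix the vertex order 0 < 1 < 2 < 3 < 4 < 5 < 6 < 7 < 8 and write every simplex with vertices in increasing order. Then dim K = 2 and the simplices of K are:

  0-simplices (9): [0], [1], [2], [3], [4], [5], [6], [7], [8]
  1-simplices (27): (27 of them)
  2-simplices (18): [0,1,2], [0,1,6], [0,2,3], [0,3,4], [0,4,8], [0,6,8], [1,2,5], [1,3,4], [1,3,6], [1,4,5], [2,3,7], [2,5,8], [2,7,8], [3,6,7], [4,5,7], [4,7,8], [5,6,7], [5,6,8]

giving chain groups C_0 ≅ Z^9, C_1 ≅ Z^27, C_2 ≅ Z^18.

∂_1: C_1 → C_0 is given by ∂[p,q] = [q] − [p]. For instance
  ∂[2,8] = [8] − [2].
This gives a 9×27 integer matrix of rank 8; reducing to Smith normal form yields diagonal entries (1,1,1,1,1,1,1,1).

Boundary ∂_2: C_2 → C_1 sends each 2-simplex [p,q,r] to [q,r] − [p,r] + [p,q]. For instance
  ∂[1,4,5] = [4,5] − [1,5] + [1,4],
  ∂[5,6,7] = [6,7] − [5,7] + [5,6].
As a 27×18 matrix over Z this has rank 18, with invariant factors (1,1,1,1,1,1,1,1,1,1,1,1,1,1,1,1,1,2).

Now H_k = ker ∂_k / im ∂_{k+1}, so:

  H_0: rank C_0 − rank ∂_1 = 9 − 8 = 1, and the invariant factors of ∂_1 are all 1, so H_0 ≅ Z.
  H_1: rank ker ∂_1 − rank ∂_2 = (27 − 8) − 18 = 1, and ∂_2 has invariant factor 2 > 1, so H_1 ≅ Z ⊕ Z/2.
  H_2: rank ker ∂_2 − rank ∂_3 = (18 − 18) − 0 = 0, and there is no ∂_3, so H_2 ≅ 0.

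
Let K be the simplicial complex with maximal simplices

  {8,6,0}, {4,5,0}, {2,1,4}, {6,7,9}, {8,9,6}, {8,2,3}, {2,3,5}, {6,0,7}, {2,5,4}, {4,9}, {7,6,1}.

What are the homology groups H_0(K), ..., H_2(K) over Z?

Fix the vertex order 0 < 1 < 2 < 3 < 4 < 5 < 6 < 7 < 8 < 9 and write every simplex with vertices in increasing order. Then dim K = 2 and the simplices of K are:

  0-simplices (10): [0], [1], [2], [3], [4], [5], [6], [7], [8], [9]
  1-simplices (22): [0,4], [0,5], [0,6], [0,7], [0,8], [1,2], [1,4], [1,6], [1,7], [2,3], [2,4], [2,5], [2,8], [3,5], [3,8], [4,5], [4,9], [6,7], [6,8], [6,9], [7,9], [8,9]
  2-simplices (10): [0,4,5], [0,6,7], [0,6,8], [1,2,4], [1,6,7], [2,3,5], [2,3,8], [2,4,5], [6,7,9], [6,8,9]

Hence C_0 ≅ Z^10, C_1 ≅ Z^22, C_2 ≅ Z^10.

The boundary map ∂_1: C_1 → C_0 maps an edge to its endpoints' difference, ∂[p,q] = q − p.
The resulting 10×22 matrix has rank 9, and its Smith normal form has invariant factors (1,1,1,1,1,1,1,1,1).

The boundary map ∂_2: C_2 → C_1 sends each 2-simplex [p,q,r] to [q,r] − [p,r] + [p,q]. For instance
  ∂[2,4,5] = [4,5] − [2,5] + [2,4],
  ∂[0,6,8] = [6,8] − [0,8] + [0,6].
The 22×10 boundary matrix has rank 10 and Smith normal form diag(1,1,1,1,1,1,1,1,1,1).

Now H_k = ker ∂_k / im ∂_{k+1}, so:

  H_0: rank C_0 − rank ∂_1 = 10 − 9 = 1, and the invariant factors of ∂_1 are all 1, so H_0 ≅ Z.
  H_1: rank ker ∂_1 − rank ∂_2 = (22 − 9) − 10 = 3, and the invariant factors of ∂_2 are all 1, so H_1 ≅ Z^3.
  H_2: rank ker ∂_2 − rank ∂_3 = (10 − 10) − 0 = 0, and there is no ∂_3, so H_2 ≅ 0.

H_0 = Z,  H_1 = Z^3,  H_2 = 0.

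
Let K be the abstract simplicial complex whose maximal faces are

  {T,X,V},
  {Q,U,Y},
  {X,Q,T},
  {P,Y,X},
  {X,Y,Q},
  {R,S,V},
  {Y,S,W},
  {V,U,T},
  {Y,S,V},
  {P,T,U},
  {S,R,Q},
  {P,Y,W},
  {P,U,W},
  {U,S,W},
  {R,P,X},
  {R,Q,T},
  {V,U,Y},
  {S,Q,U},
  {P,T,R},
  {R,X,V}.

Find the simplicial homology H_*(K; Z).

Order the vertices as P < Q < R < S < T < U < V < W < X < Y. Listing each simplex with vertices in this order, K has dimension 2 with simplices:

  0-simplices (10): P, Q, R, S, T, U, V, W, X, Y
  1-simplices (30): PR, PT, PU, PW, PX, PY, QR, QS, QT, QU, QX, QY, RS, RT, RV, RX, SU, SV, SW, SY, TU, TV, TX, UV, UW, UY, VX, VY, WY, XY
  2-simplices (20): PRT, PRX, PTU, PUW, PWY, PXY, QRS, QRT, QSU, QTX, QUY, QXY, RSV, RVX, SUW, SVY, SWY, TUV, TVX, UVY

so the chain groups are C_0 ≅ Z^10, C_1 ≅ Z^30, C_2 ≅ Z^20.

Boundary ∂_1: C_1 → C_0 sends each edge [p,q] (with p < q) to q − p.
This gives a 10×30 integer matrix of rank 9; reducing to Smith normal form yields diagonal entries (1,1,1,1,1,1,1,1,1).

∂_2: C_2 → C_1 sends each 2-simplex [p,q,r] to [q,r] − [p,r] + [p,q]. For instance
  ∂PWY = WY − PY + PW,
  ∂QRS = RS − QS + QR.
The resulting 30×20 matrix has rank 20, and its Smith normal form has invariant factors (1,1,1,1,1,1,1,1,1,1,1,1,1,1,1,1,1,1,1,2).

Now H_k = ker ∂_k / im ∂_{k+1}, so:

  H_0: rank C_0 − rank ∂_1 = 10 − 9 = 1, and the invariant factors of ∂_1 are all 1, so H_0 = Z.
  H_1: rank ker ∂_1 − rank ∂_2 = (30 − 9) − 20 = 1, and ∂_2 has invariant factor 2 > 1, so H_1 = Z ⊕ Z/2.
  H_2: rank ker ∂_2 − rank ∂_3 = (20 − 20) − 0 = 0, and there is no ∂_3, so H_2 = 0.

(K is a triangulation of the Klein bottle.)

H_0 ≅ Z,  H_1 ≅ Z ⊕ Z/2,  H_2 = 0.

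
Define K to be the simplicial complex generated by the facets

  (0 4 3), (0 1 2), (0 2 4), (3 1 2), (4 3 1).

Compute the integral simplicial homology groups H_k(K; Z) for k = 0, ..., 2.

K has 5 vertices, 10 edges, 5 triangles.
rank ∂_0 = 0, rank ∂_1 = 4 ⇒ b_0 = 5 − 0 − 4 = 1; all invariant factors of ∂_1 are 1 so no torsion. So H_0 = Z.
rank ∂_1 = 4, rank ∂_2 = 5 ⇒ b_1 = 10 − 4 − 5 = 1; all invariant factors of ∂_2 are 1 so no torsion. So H_1 = Z.
rank ∂_2 = 5, rank ∂_3 = 0 ⇒ b_2 = 5 − 5 − 0 = 0. So H_2 = 0.

H_0 ≅ Z,  H_1 ≅ Z,  H_2 = 0.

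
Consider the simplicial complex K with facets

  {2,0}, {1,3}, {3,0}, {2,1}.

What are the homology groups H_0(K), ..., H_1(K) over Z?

H_0 = Z,  H_1 = Z.

Take the total order 0 < 1 < 2 < 3 on the vertex set. Then K (dimension 1) consists of the simplices:

  0-simplices (4): [0], [1], [2], [3]
  1-simplices (4): [0,2], [0,3], [1,2], [1,3]

so the chain groups are C_0 ≅ Z^4, C_1 ≅ Z^4.

Boundary ∂_1: C_1 → C_0 maps an edge to its endpoints' difference, ∂[p,q] = q − p.
The 4×4 boundary matrix has rank 3 and Smith normal form diag(1,1,1).

Computing H_k = (kernel of ∂_k) / (image of ∂_{k+1}):

  H_0: rank C_0 − rank ∂_1 = 4 − 3 = 1, and the invariant factors of ∂_1 are all 1, so H_0 ≅ Z.
  H_1: rank ker ∂_1 − rank ∂_2 = (4 − 3) − 0 = 1, and there is no ∂_2, so H_1 ≅ Z.

(K is a triangulation of the circle S^1.)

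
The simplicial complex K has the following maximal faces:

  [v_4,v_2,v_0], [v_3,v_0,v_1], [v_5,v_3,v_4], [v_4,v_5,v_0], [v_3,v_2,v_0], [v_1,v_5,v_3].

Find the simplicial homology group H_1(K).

Fix the vertex order v_0 < v_1 < v_2 < v_3 < v_4 < v_5 and write every simplex with vertices in increasing order. Then dim K = 2 and the simplices of K are:

  0-simplices (6): [v_0], [v_1], [v_2], [v_3], [v_4], [v_5]
  1-simplices (12): [v_0,v_1], [v_0,v_2], [v_0,v_3], [v_0,v_4], [v_0,v_5], [v_1,v_3], [v_1,v_5], [v_2,v_3], [v_2,v_4], [v_3,v_4], [v_3,v_5], [v_4,v_5]
  2-simplices (6): [v_0,v_1,v_3], [v_0,v_2,v_3], [v_0,v_2,v_4], [v_0,v_4,v_5], [v_1,v_3,v_5], [v_3,v_4,v_5]

Hence C_0 ≅ Z^6, C_1 ≅ Z^12, C_2 ≅ Z^6.

∂_1: C_1 → C_0 sends each edge [p,q] (with p < q) to q − p. For instance
  ∂[v_0,v_1] = [v_1] − [v_0].
The resulting 6×12 matrix has rank 5, and its Smith normal form has invariant factors (1,1,1,1,1).

The boundary map ∂_2: C_2 → C_1 maps a triangle to the signed sum of its edges. For instance
  ∂[v_0,v_1,v_3] = [v_1,v_3] − [v_0,v_3] + [v_0,v_1],
  ∂[v_3,v_4,v_5] = [v_4,v_5] − [v_3,v_5] + [v_3,v_4].
The 12×6 boundary matrix has rank 6 and Smith normal form diag(1,1,1,1,1,1).

Computing H_k = (kernel of ∂_k) / (image of ∂_{k+1}):

  H_1: rank ker ∂_1 − rank ∂_2 = (12 − 5) − 6 = 1, and the invariant factors of ∂_2 are all 1, so H_1 ≅ Z.

(K is a triangulation of the cylinder S^1 x I.)

H_1 = Z.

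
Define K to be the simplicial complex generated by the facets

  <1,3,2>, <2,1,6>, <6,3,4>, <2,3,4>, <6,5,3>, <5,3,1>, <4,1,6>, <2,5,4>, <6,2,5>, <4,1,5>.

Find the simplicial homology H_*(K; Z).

H_0 = Z,  H_1 = Z/2,  H_2 = 0.

Order the vertices as 1 < 2 < 3 < 4 < 5 < 6. Listing each simplex with vertices in this order, K has dimension 2 with simplices:

  0-simplices (6): [1], [2], [3], [4], [5], [6]
  1-simplices (15): [1,2], [1,3], [1,4], [1,5], [1,6], [2,3], [2,4], [2,5], [2,6], [3,4], [3,5], [3,6], [4,5], [4,6], [5,6]
  2-simplices (10): [1,2,3], [1,2,6], [1,3,5], [1,4,5], [1,4,6], [2,3,4], [2,4,5], [2,5,6], [3,4,6], [3,5,6]

Hence C_0 ≅ Z^6, C_1 ≅ Z^15, C_2 ≅ Z^10.

The boundary map ∂_1: C_1 → C_0 sends each edge [p,q] (with p < q) to q − p.
As a 6×15 matrix over Z this has rank 5, with invariant factors (1,1,1,1,1).

Boundary ∂_2: C_2 → C_1 sends each 2-simplex [p,q,r] to [q,r] − [p,r] + [p,q]. For instance
  ∂[3,4,6] = [4,6] − [3,6] + [3,4],
  ∂[2,5,6] = [5,6] − [2,6] + [2,5].
As a 15×10 matrix over Z this has rank 10, with invariant factors (1,1,1,1,1,1,1,1,1,2).

Reading off H_k = ker ∂_k / im ∂_{k+1}:

  H_0: rank C_0 − rank ∂_1 = 6 − 5 = 1, and the invariant factors of ∂_1 are all 1, so H_0 = Z.
  H_1: rank ker ∂_1 − rank ∂_2 = (15 − 5) − 10 = 0, and ∂_2 has invariant factor 2 > 1, so H_1 = Z/2.
  H_2: rank ker ∂_2 − rank ∂_3 = (10 − 10) − 0 = 0, and there is no ∂_3, so H_2 = 0.

As a check, the Euler characteristic is 6 − 15 + 10 = 1, which agrees with 1 − 0 + 0 = 1.
(K is a triangulation of the real projective plane RP^2.)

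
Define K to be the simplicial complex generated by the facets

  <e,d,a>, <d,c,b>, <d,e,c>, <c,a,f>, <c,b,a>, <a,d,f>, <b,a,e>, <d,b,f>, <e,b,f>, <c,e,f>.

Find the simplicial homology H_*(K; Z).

H_0 = Z,  H_1 = Z/2,  H_2 = 0.

K has 6 vertices, 15 edges, 10 triangles.
rank ∂_0 = 0, rank ∂_1 = 5 ⇒ b_0 = 6 − 0 − 5 = 1; all invariant factors of ∂_1 are 1 so no torsion. So H_0 ≅ Z.
rank ∂_1 = 5, rank ∂_2 = 10 ⇒ b_1 = 15 − 5 − 10 = 0; ∂_2 has invariant factor(s) [2] giving torsion. So H_1 ≅ Z/2.
rank ∂_2 = 10, rank ∂_3 = 0 ⇒ b_2 = 10 − 10 − 0 = 0. So H_2 ≅ 0.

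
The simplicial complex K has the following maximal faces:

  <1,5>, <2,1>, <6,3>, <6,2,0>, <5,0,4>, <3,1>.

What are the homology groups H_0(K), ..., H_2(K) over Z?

H_0 ≅ Z,  H_1 ≅ Z^2,  H_2 = 0.

Order the vertices as 0 < 1 < 2 < 3 < 4 < 5 < 6. Listing each simplex with vertices in this order, K has dimension 2 with simplices:

  0-simplices (7): [0], [1], [2], [3], [4], [5], [6]
  1-simplices (10): [0,2], [0,4], [0,5], [0,6], [1,2], [1,3], [1,5], [2,6], [3,6], [4,5]
  2-simplices (2): [0,2,6], [0,4,5]

Hence C_0 ≅ Z^7, C_1 ≅ Z^10, C_2 ≅ Z^2.

∂_1: C_1 → C_0 is given by ∂[p,q] = [q] − [p]. For instance
  ∂[0,6] = [6] − [0].
This gives a 7×10 integer matrix of rank 6; reducing to Smith normal form yields diagonal entries (1,1,1,1,1,1).

Boundary ∂_2: C_2 → C_1 acts by ∂[p,q,r] = [q,r] − [p,r] + [p,q]. For instance
  ∂[0,4,5] = [4,5] − [0,5] + [0,4],
  ∂[0,2,6] = [2,6] − [0,6] + [0,2].
As a 10×2 matrix over Z this has rank 2, with invariant factors (1,1).

From H_k ≅ ker(∂_k) / im(∂_{k+1}) we obtain:

  H_0: rank C_0 − rank ∂_1 = 7 − 6 = 1, and the invariant factors of ∂_1 are all 1, so H_0 = Z.
  H_1: rank ker ∂_1 − rank ∂_2 = (10 − 6) − 2 = 2, and the invariant factors of ∂_2 are all 1, so H_1 = Z^2.
  H_2: rank ker ∂_2 − rank ∂_3 = (2 − 2) − 0 = 0, and there is no ∂_3, so H_2 = 0.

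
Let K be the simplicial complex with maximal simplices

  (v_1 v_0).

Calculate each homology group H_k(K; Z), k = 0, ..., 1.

H_0 = Z,  H_1 = 0.

K has 2 vertices, 1 edge.
rank ∂_0 = 0, rank ∂_1 = 1 ⇒ b_0 = 2 − 0 − 1 = 1; all invariant factors of ∂_1 are 1 so no torsion. So H_0 = Z.
rank ∂_1 = 1, rank ∂_2 = 0 ⇒ b_1 = 1 − 1 − 0 = 0. So H_1 = 0.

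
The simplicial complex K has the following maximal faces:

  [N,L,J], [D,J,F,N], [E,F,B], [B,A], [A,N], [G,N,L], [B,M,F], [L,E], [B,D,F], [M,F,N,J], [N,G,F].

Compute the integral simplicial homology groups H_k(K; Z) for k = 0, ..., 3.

H_0 = Z,  H_1 = Z^2,  H_2 = 0,  H_3 = 0.

K has 10 vertices, 22 edges, 13 triangles, 2 3-simplices.
rank ∂_0 = 0, rank ∂_1 = 9 ⇒ b_0 = 10 − 0 − 9 = 1; all invariant factors of ∂_1 are 1 so no torsion. So H_0 ≅ Z.
rank ∂_1 = 9, rank ∂_2 = 11 ⇒ b_1 = 22 − 9 − 11 = 2; all invariant factors of ∂_2 are 1 so no torsion. So H_1 ≅ Z^2.
rank ∂_2 = 11, rank ∂_3 = 2 ⇒ b_2 = 13 − 11 − 2 = 0; all invariant factors of ∂_3 are 1 so no torsion. So H_2 ≅ 0.
rank ∂_3 = 2, rank ∂_4 = 0 ⇒ b_3 = 2 − 2 − 0 = 0. So H_3 ≅ 0.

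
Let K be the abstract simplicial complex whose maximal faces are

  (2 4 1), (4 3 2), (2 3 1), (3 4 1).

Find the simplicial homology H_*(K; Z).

We work with the vertex ordering 1 < 2 < 3 < 4. The simplices of K, each written with vertices in increasing order, are:

  0-simplices (4): [1], [2], [3], [4]
  1-simplices (6): [1,2], [1,3], [1,4], [2,3], [2,4], [3,4]
  2-simplices (4): [1,2,3], [1,2,4], [1,3,4], [2,3,4]

giving chain groups C_0 ≅ Z^4, C_1 ≅ Z^6, C_2 ≅ Z^4.

The boundary map ∂_1: C_1 → C_0 maps an edge to its endpoints' difference, ∂[p,q] = q − p. For instance
  ∂[3,4] = [4] − [3].
This gives a 4×6 integer matrix of rank 3; reducing to Smith normal form yields diagonal entries (1,1,1).

The boundary map ∂_2: C_2 → C_1 maps a triangle to the signed sum of its edges. For instance
  ∂[1,3,4] = [3,4] − [1,4] + [1,3],
  ∂[2,3,4] = [3,4] − [2,4] + [2,3].
As a 6×4 matrix over Z this has rank 3, with invariant factors (1,1,1).

Computing H_k = (kernel of ∂_k) / (image of ∂_{k+1}):

  H_0: rank C_0 − rank ∂_1 = 4 − 3 = 1, and the invariant factors of ∂_1 are all 1, so H_0 ≅ Z.
  H_1: rank ker ∂_1 − rank ∂_2 = (6 − 3) − 3 = 0, and the invariant factors of ∂_2 are all 1, so H_1 ≅ 0.
  H_2: rank ker ∂_2 − rank ∂_3 = (4 − 3) − 0 = 1, and there is no ∂_3, so H_2 ≅ Z.

As a check, the Euler characteristic is 4 − 6 + 4 = 2, which agrees with 1 − 0 + 1 = 2.

H_0 = Z,  H_1 = 0,  H_2 = Z.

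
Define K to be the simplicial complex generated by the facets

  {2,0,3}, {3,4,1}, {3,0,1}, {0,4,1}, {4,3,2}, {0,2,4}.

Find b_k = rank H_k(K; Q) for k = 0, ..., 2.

b_0 = 1, b_1 = 0, b_2 = 1.

Order the vertices as 0 < 1 < 2 < 3 < 4. Listing each simplex with vertices in this order, K has dimension 2 with simplices:

  0-simplices (5): [0], [1], [2], [3], [4]
  1-simplices (9): [0,1], [0,2], [0,3], [0,4], [1,3], [1,4], [2,3], [2,4], [3,4]
  2-simplices (6): [0,1,3], [0,1,4], [0,2,3], [0,2,4], [1,3,4], [2,3,4]

Hence C_0 ≅ Z^5, C_1 ≅ Z^9, C_2 ≅ Z^6.

∂_1: C_1 → C_0 is given by ∂[p,q] = [q] − [p].
This gives a 5×9 integer matrix of rank 4; reducing to Smith normal form yields diagonal entries (1,1,1,1).

The boundary map ∂_2: C_2 → C_1 acts by ∂[p,q,r] = [q,r] − [p,r] + [p,q]. For instance
  ∂[0,2,4] = [2,4] − [0,4] + [0,2],
  ∂[0,1,3] = [1,3] − [0,3] + [0,1].
As a 9×6 matrix over Z this has rank 5, with invariant factors (1,1,1,1,1).

Computing H_k = (kernel of ∂_k) / (image of ∂_{k+1}):

  H_0: rank C_0 − rank ∂_1 = 5 − 4 = 1, and the invariant factors of ∂_1 are all 1, so H_0 ≅ Z.
  H_1: rank ker ∂_1 − rank ∂_2 = (9 − 4) − 5 = 0, and the invariant factors of ∂_2 are all 1, so H_1 ≅ 0.
  H_2: rank ker ∂_2 − rank ∂_3 = (6 − 5) − 0 = 1, and there is no ∂_3, so H_2 ≅ Z.

As a check, the Euler characteristic is 5 − 9 + 6 = 2, which agrees with 1 − 0 + 1 = 2.

Hence the Betti numbers are b_0 = 1, b_1 = 0, b_2 = 1.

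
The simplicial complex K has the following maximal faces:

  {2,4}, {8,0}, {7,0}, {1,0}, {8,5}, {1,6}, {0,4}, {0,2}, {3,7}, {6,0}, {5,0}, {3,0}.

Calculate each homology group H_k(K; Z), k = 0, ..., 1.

Take the total order 0 < 1 < 2 < 3 < 4 < 5 < 6 < 7 < 8 on the vertex set. Then K (dimension 1) consists of the simplices:

  0-simplices (9): [0], [1], [2], [3], [4], [5], [6], [7], [8]
  1-simplices (12): [0,1], [0,2], [0,3], [0,4], [0,5], [0,6], [0,7], [0,8], [1,6], [2,4], [3,7], [5,8]

so the chain groups are C_0 ≅ Z^9, C_1 ≅ Z^12.

∂_1: C_1 → C_0 maps an edge to its endpoints' difference, ∂[p,q] = q − p. For instance
  ∂[0,4] = [4] − [0].
This gives a 9×12 integer matrix of rank 8; reducing to Smith normal form yields diagonal entries (1,1,1,1,1,1,1,1).

Now H_k = ker ∂_k / im ∂_{k+1}, so:

  H_0: rank C_0 − rank ∂_1 = 9 − 8 = 1, and the invariant factors of ∂_1 are all 1, so H_0 = Z.
  H_1: rank ker ∂_1 − rank ∂_2 = (12 − 8) − 0 = 4, and there is no ∂_2, so H_1 = Z^4.

(K is a triangulation of a wedge of 4 circles.)

H_0 = Z,  H_1 = Z^4.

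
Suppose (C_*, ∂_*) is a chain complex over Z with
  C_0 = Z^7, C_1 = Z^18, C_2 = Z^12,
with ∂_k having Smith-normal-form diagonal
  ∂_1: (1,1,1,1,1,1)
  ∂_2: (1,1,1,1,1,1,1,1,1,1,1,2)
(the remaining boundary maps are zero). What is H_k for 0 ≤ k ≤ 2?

H_0 ≅ Z,  H_1 ≅ Z/2,  H_2 = 0.

H_0: b_0 = 7 − 0 − 6 = 1; torsion from ∂_1 factors > 1: none. So H_0 ≅ Z.
H_1: b_1 = 18 − 6 − 12 = 0; torsion from ∂_2 factors > 1: [2]. So H_1 ≅ Z/2.
H_2: b_2 = 12 − 12 − 0 = 0; torsion from ∂_3 factors > 1: none. So H_2 ≅ 0.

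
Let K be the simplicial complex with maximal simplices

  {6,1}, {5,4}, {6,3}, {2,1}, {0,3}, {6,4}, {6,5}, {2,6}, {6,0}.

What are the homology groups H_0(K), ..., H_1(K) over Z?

Order the vertices as 0 < 1 < 2 < 3 < 4 < 5 < 6. Listing each simplex with vertices in this order, K has dimension 1 with simplices:

  0-simplices (7): [0], [1], [2], [3], [4], [5], [6]
  1-simplices (9): [0,3], [0,6], [1,2], [1,6], [2,6], [3,6], [4,5], [4,6], [5,6]

so the chain groups are C_0 ≅ Z^7, C_1 ≅ Z^9.

∂_1: C_1 → C_0 sends each edge [p,q] (with p < q) to q − p.
The resulting 7×9 matrix has rank 6, and its Smith normal form has invariant factors (1,1,1,1,1,1).

Reading off H_k = ker ∂_k / im ∂_{k+1}:

  H_0: rank C_0 − rank ∂_1 = 7 − 6 = 1, and the invariant factors of ∂_1 are all 1, so H_0 = Z.
  H_1: rank ker ∂_1 − rank ∂_2 = (9 − 6) − 0 = 3, and there is no ∂_2, so H_1 = Z^3.

As a check, the Euler characteristic is 7 − 9 = -2, which agrees with 1 − 3 = -2.

H_0 = Z,  H_1 = Z^3.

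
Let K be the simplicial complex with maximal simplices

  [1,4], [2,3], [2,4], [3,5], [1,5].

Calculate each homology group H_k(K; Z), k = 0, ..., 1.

H_0 ≅ Z,  H_1 ≅ Z.

Order the vertices as 1 < 2 < 3 < 4 < 5. Listing each simplex with vertices in this order, K has dimension 1 with simplices:

  0-simplices (5): [1], [2], [3], [4], [5]
  1-simplices (5): [1,4], [1,5], [2,3], [2,4], [3,5]

Hence C_0 ≅ Z^5, C_1 ≅ Z^5.

The boundary map ∂_1: C_1 → C_0 is given by ∂[p,q] = [q] − [p].
This gives a 5×5 integer matrix of rank 4; reducing to Smith normal form yields diagonal entries (1,1,1,1).

From H_k ≅ ker(∂_k) / im(∂_{k+1}) we obtain:

  H_0: rank C_0 − rank ∂_1 = 5 − 4 = 1, and the invariant factors of ∂_1 are all 1, so H_0 ≅ Z.
  H_1: rank ker ∂_1 − rank ∂_2 = (5 − 4) − 0 = 1, and there is no ∂_2, so H_1 ≅ Z.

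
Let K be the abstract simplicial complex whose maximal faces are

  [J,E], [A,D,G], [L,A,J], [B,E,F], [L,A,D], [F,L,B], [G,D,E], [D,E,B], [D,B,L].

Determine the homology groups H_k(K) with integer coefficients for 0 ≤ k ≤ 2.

H_0 ≅ Z,  H_1 ≅ Z,  H_2 = 0.

We work with the vertex ordering A < B < D < E < F < G < J < L. The simplices of K, each written with vertices in increasing order, are:

  0-simplices (8): A, B, D, E, F, G, J, L
  1-simplices (16): AD, AG, AJ, AL, BD, BE, BF, BL, DE, DG, DL, EF, EG, EJ, FL, JL
  2-simplices (8): ADG, ADL, AJL, BDE, BDL, BEF, BFL, DEG

giving chain groups C_0 ≅ Z^8, C_1 ≅ Z^16, C_2 ≅ Z^8.

∂_1: C_1 → C_0 maps an edge to its endpoints' difference, ∂[p,q] = q − p.
This gives a 8×16 integer matrix of rank 7; reducing to Smith normal form yields diagonal entries (1,1,1,1,1,1,1).

Boundary ∂_2: C_2 → C_1 acts by ∂[p,q,r] = [q,r] − [p,r] + [p,q]. For instance
  ∂BEF = EF − BF + BE,
  ∂ADL = DL − AL + AD.
The 16×8 boundary matrix has rank 8 and Smith normal form diag(1,1,1,1,1,1,1,1).

Now H_k = ker ∂_k / im ∂_{k+1}, so:

  H_0: rank C_0 − rank ∂_1 = 8 − 7 = 1, and the invariant factors of ∂_1 are all 1, so H_0 ≅ Z.
  H_1: rank ker ∂_1 − rank ∂_2 = (16 − 7) − 8 = 1, and the invariant factors of ∂_2 are all 1, so H_1 ≅ Z.
  H_2: rank ker ∂_2 − rank ∂_3 = (8 − 8) − 0 = 0, and there is no ∂_3, so H_2 ≅ 0.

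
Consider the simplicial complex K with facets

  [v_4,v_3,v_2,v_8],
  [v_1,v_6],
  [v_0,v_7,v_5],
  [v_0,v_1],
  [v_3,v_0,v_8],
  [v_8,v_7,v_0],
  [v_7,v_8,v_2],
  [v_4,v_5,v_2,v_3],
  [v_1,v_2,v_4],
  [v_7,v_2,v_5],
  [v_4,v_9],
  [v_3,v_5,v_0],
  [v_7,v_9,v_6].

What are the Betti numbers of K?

Order the vertices as v_0 < v_1 < v_2 < v_3 < v_4 < v_5 < v_6 < v_7 < v_8 < v_9. Listing each simplex with vertices in this order, K has dimension 3 with simplices:

  0-simplices (10): [v_0], [v_1], [v_2], [v_3], [v_4], [v_5], [v_6], [v_7], [v_8], [v_9]
  1-simplices (24): (24 of them)
  2-simplices (15): (15 of them)
  3-simplices (2): [v_2,v_3,v_4,v_5], [v_2,v_3,v_4,v_8]

Hence C_0 ≅ Z^10, C_1 ≅ Z^24, C_2 ≅ Z^15, C_3 ≅ Z^2.

Boundary ∂_1: C_1 → C_0 sends each edge [p,q] (with p < q) to q − p. For instance
  ∂[v_2,v_3] = [v_3] − [v_2].
The 10×24 boundary matrix has rank 9 and Smith normal form diag(1,1,1,1,1,1,1,1,1).

∂_2: C_2 → C_1 maps a triangle to the signed sum of its edges. For instance
  ∂[v_2,v_3,v_5] = [v_3,v_5] − [v_2,v_5] + [v_2,v_3],
  ∂[v_2,v_7,v_8] = [v_7,v_8] − [v_2,v_8] + [v_2,v_7].
The 24×15 boundary matrix has rank 12 and Smith normal form diag(1,1,1,1,1,1,1,1,1,1,1,1).

∂_3: C_3 → C_2 sends each 3-simplex σ to the alternating sum Σ_i (−1)^i (σ with its i-th vertex removed). For instance
  ∂[v_2,v_3,v_4,v_5] = [v_3,v_4,v_5] − [v_2,v_4,v_5] + [v_2,v_3,v_5] − [v_2,v_3,v_4],
  ∂[v_2,v_3,v_4,v_8] = [v_3,v_4,v_8] − [v_2,v_4,v_8] + [v_2,v_3,v_8] − [v_2,v_3,v_4].
The 15×2 boundary matrix has rank 2 and Smith normal form diag(1,1).

From H_k ≅ ker(∂_k) / im(∂_{k+1}) we obtain:

  H_0: rank C_0 − rank ∂_1 = 10 − 9 = 1, and the invariant factors of ∂_1 are all 1, so H_0 ≅ Z.
  H_1: rank ker ∂_1 − rank ∂_2 = (24 − 9) − 12 = 3, and the invariant factors of ∂_2 are all 1, so H_1 ≅ Z^3.
  H_2: rank ker ∂_2 − rank ∂_3 = (15 − 12) − 2 = 1, and the invariant factors of ∂_3 are all 1, so H_2 ≅ Z.
  H_3: rank ker ∂_3 − rank ∂_4 = (2 − 2) − 0 = 0, and there is no ∂_4, so H_3 ≅ 0.

Hence the Betti numbers are b_0 = 1, b_1 = 3, b_2 = 1, b_3 = 0.

b_0 = 1, b_1 = 3, b_2 = 1, b_3 = 0.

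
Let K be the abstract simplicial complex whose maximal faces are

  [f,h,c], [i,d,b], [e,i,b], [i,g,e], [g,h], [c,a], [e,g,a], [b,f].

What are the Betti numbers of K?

Order the vertices as a < b < c < d < e < f < g < h < i. Listing each simplex with vertices in this order, K has dimension 2 with simplices:

  0-simplices (9): a, b, c, d, e, f, g, h, i
  1-simplices (15): ac, ae, ag, bd, be, bf, bi, cf, ch, di, eg, ei, fh, gh, gi
  2-simplices (5): aeg, bdi, bei, cfh, egi

Hence C_0 ≅ Z^9, C_1 ≅ Z^15, C_2 ≅ Z^5.

Boundary ∂_1: C_1 → C_0 maps an edge to its endpoints' difference, ∂[p,q] = q − p.
This gives a 9×15 integer matrix of rank 8; reducing to Smith normal form yields diagonal entries (1,1,1,1,1,1,1,1).

Boundary ∂_2: C_2 → C_1 sends each 2-simplex [p,q,r] to [q,r] − [p,r] + [p,q]. For instance
  ∂bdi = di − bi + bd,
  ∂aeg = eg − ag + ae.
The 15×5 boundary matrix has rank 5 and Smith normal form diag(1,1,1,1,1).

Computing H_k = (kernel of ∂_k) / (image of ∂_{k+1}):

  H_0: rank C_0 − rank ∂_1 = 9 − 8 = 1, and the invariant factors of ∂_1 are all 1, so H_0 = Z.
  H_1: rank ker ∂_1 − rank ∂_2 = (15 − 8) − 5 = 2, and the invariant factors of ∂_2 are all 1, so H_1 = Z^2.
  H_2: rank ker ∂_2 − rank ∂_3 = (5 − 5) − 0 = 0, and there is no ∂_3, so H_2 = 0.

Hence the Betti numbers are b_0 = 1, b_1 = 2, b_2 = 0.

b_0 = 1, b_1 = 2, b_2 = 0.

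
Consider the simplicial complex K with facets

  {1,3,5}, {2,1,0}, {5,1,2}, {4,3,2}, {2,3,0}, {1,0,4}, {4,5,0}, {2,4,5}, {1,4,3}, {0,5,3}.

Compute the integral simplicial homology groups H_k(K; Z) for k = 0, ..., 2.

Order the vertices as 0 < 1 < 2 < 3 < 4 < 5. Listing each simplex with vertices in this order, K has dimension 2 with simplices:

  0-simplices (6): [0], [1], [2], [3], [4], [5]
  1-simplices (15): [0,1], [0,2], [0,3], [0,4], [0,5], [1,2], [1,3], [1,4], [1,5], [2,3], [2,4], [2,5], [3,4], [3,5], [4,5]
  2-simplices (10): [0,1,2], [0,1,4], [0,2,3], [0,3,5], [0,4,5], [1,2,5], [1,3,4], [1,3,5], [2,3,4], [2,4,5]

Hence C_0 ≅ Z^6, C_1 ≅ Z^15, C_2 ≅ Z^10.

∂_1: C_1 → C_0 maps an edge to its endpoints' difference, ∂[p,q] = q − p.
This gives a 6×15 integer matrix of rank 5; reducing to Smith normal form yields diagonal entries (1,1,1,1,1).

Boundary ∂_2: C_2 → C_1 acts by ∂[p,q,r] = [q,r] − [p,r] + [p,q]. For instance
  ∂[0,1,2] = [1,2] − [0,2] + [0,1],
  ∂[0,4,5] = [4,5] − [0,5] + [0,4].
This gives a 15×10 integer matrix of rank 10; reducing to Smith normal form yields diagonal entries (1,1,1,1,1,1,1,1,1,2).

Now H_k = ker ∂_k / im ∂_{k+1}, so:

  H_0: rank C_0 − rank ∂_1 = 6 − 5 = 1, and the invariant factors of ∂_1 are all 1, so H_0 = Z.
  H_1: rank ker ∂_1 − rank ∂_2 = (15 − 5) − 10 = 0, and ∂_2 has invariant factor 2 > 1, so H_1 = Z/2.
  H_2: rank ker ∂_2 − rank ∂_3 = (10 − 10) − 0 = 0, and there is no ∂_3, so H_2 = 0.

(K is a triangulation of the real projective plane RP^2.)

H_0 ≅ Z,  H_1 ≅ Z/2,  H_2 = 0.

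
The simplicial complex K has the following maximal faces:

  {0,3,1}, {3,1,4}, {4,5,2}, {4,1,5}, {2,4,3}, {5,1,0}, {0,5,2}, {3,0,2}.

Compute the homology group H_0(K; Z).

H_0 = Z.

K has 6 vertices, 12 edges, 8 triangles.
rank ∂_0 = 0, rank ∂_1 = 5 ⇒ b_0 = 6 − 0 − 5 = 1; all invariant factors of ∂_1 are 1 so no torsion. So H_0 ≅ Z.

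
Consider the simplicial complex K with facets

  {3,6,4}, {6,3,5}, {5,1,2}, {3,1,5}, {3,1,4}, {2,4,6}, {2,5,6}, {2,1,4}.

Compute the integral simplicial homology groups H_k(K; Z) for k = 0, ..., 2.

We work with the vertex ordering 1 < 2 < 3 < 4 < 5 < 6. The simplices of K, each written with vertices in increasing order, are:

  0-simplices (6): [1], [2], [3], [4], [5], [6]
  1-simplices (12): [1,2], [1,3], [1,4], [1,5], [2,4], [2,5], [2,6], [3,4], [3,5], [3,6], [4,6], [5,6]
  2-simplices (8): [1,2,4], [1,2,5], [1,3,4], [1,3,5], [2,4,6], [2,5,6], [3,4,6], [3,5,6]

giving chain groups C_0 ≅ Z^6, C_1 ≅ Z^12, C_2 ≅ Z^8.

∂_1: C_1 → C_0 sends each edge [p,q] (with p < q) to q − p. For instance
  ∂[1,3] = [3] − [1].
As a 6×12 matrix over Z this has rank 5, with invariant factors (1,1,1,1,1).

Boundary ∂_2: C_2 → C_1 acts by ∂[p,q,r] = [q,r] − [p,r] + [p,q]. For instance
  ∂[1,2,4] = [2,4] − [1,4] + [1,2],
  ∂[3,5,6] = [5,6] − [3,6] + [3,5].
This gives a 12×8 integer matrix of rank 7; reducing to Smith normal form yields diagonal entries (1,1,1,1,1,1,1).

From H_k ≅ ker(∂_k) / im(∂_{k+1}) we obtain:

  H_0: rank C_0 − rank ∂_1 = 6 − 5 = 1, and the invariant factors of ∂_1 are all 1, so H_0 ≅ Z.
  H_1: rank ker ∂_1 − rank ∂_2 = (12 − 5) − 7 = 0, and the invariant factors of ∂_2 are all 1, so H_1 ≅ 0.
  H_2: rank ker ∂_2 − rank ∂_3 = (8 − 7) − 0 = 1, and there is no ∂_3, so H_2 ≅ Z.

As a check, the Euler characteristic is 6 − 12 + 8 = 2, which agrees with 1 − 0 + 1 = 2.

H_0 = Z,  H_1 = 0,  H_2 = Z.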